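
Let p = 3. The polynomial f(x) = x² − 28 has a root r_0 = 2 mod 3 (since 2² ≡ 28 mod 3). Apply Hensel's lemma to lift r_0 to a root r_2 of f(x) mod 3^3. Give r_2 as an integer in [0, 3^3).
r_2 = 26 (mod 27)

Hensel's recurrence: r_{i+1} = r_i − f(r_i)·(f′(r_i))^{-1} mod 3^{i+2}, with f′(x) = 2x. Iterate:
  r_0 = 2 (mod 3)
  r_1 = 8 (mod 9)
  r_2 = 26 (mod 27)
Final: r_2 = 26, and one checks f(r_2) ≡ 0 mod 3^3.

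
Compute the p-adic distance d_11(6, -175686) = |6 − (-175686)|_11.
d_11(6, -175686) = 1/14641

Step 1 — x − y = 6 − (-175686) = 175692. Step 2 — v_11(175692) = 4 (factor: 175692 = (11^4 · 12); the sign does not affect v_p). Step 3 — |x − y|_11 = 11^{-4} = 1/14641.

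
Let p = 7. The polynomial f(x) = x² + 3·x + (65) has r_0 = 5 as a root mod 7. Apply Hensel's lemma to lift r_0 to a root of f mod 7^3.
r_2 = 257 (mod 343)

Hensel: r_{i+1} = r_i − f(r_i)·(f′(r_i))^{-1} mod 7^{i+2}, f′(x) = 2x + 3. Iterate:
  r_0 = 5 (mod 7)
  r_1 = 12 (mod 49)
  r_2 = 257 (mod 343)
Final: r = 257 satisfies f(r) ≡ 0 mod 7^3.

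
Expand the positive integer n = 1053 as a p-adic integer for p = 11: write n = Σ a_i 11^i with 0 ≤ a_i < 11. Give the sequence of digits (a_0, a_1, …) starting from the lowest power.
(a_0, a_1, …) = (8, 7, 8)

Repeated division by 11 gives the digits low-to-high: 1053 = 8 + 7·11^1 + 8·11^2. Digit sequence: (8, 7, 8).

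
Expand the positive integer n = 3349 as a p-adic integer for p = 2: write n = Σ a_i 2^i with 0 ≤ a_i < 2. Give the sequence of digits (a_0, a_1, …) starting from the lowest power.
(a_0, a_1, …) = (1, 0, 1, 0, 1, 0, 0, 0, 1, 0, 1, 1)

Repeated division by 2 gives the digits low-to-high: 3349 = 1 + 1·2^2 + 1·2^4 + 1·2^8 + 1·2^10 + 1·2^11. Digit sequence: (1, 0, 1, 0, 1, 0, 0, 0, 1, 0, 1, 1).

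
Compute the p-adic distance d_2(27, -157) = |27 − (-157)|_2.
d_2(27, -157) = 1/8

Step 1 — x − y = 27 − (-157) = 184. Step 2 — v_2(184) = 3 (factor: 184 = (2^3 · 23); the sign does not affect v_p). Step 3 — |x − y|_2 = 2^{-3} = 1/8.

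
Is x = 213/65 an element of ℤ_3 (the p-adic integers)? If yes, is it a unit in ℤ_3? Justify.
x ∈ ℤ_3 but not a unit; v_3(x) = 1 > 0

ℤ_3 = {x ∈ ℚ_3 : v_3(x) ≥ 0} and ℤ_3^× = {x ∈ ℤ_3 : v_3(x) = 0}. Here v_3(213/65) = v_3(num) − v_3(den) = 1; compare against these criteria.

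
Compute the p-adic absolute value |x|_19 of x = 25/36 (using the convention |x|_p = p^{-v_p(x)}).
|25/36|_19 = 1

Step 1 — compute v_19(x) by factoring powers of 19 out of the numerator and denominator: v_19(25/36) = 0. Step 2 — apply |x|_p = p^{-v_p(x)} = 19^{0} = 1.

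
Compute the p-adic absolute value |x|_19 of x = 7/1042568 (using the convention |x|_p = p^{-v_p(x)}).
|7/1042568|_19 = 130321

Step 1 — compute v_19(x) by factoring powers of 19 out of the numerator and denominator: v_19(7/1042568) = -4. Step 2 — apply |x|_p = p^{-v_p(x)} = 19^{4} = 130321.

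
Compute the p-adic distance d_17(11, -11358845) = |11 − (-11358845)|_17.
d_17(11, -11358845) = 1/1419857

Step 1 — x − y = 11 − (-11358845) = 11358856. Step 2 — v_17(11358856) = 5 (factor: 11358856 = (17^5 · 8); the sign does not affect v_p). Step 3 — |x − y|_17 = 17^{-5} = 1/1419857.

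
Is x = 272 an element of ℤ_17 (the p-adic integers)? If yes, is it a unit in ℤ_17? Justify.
x ∈ ℤ_17 but not a unit; v_17(x) = 1 > 0

ℤ_17 = {x ∈ ℚ_17 : v_17(x) ≥ 0} and ℤ_17^× = {x ∈ ℤ_17 : v_17(x) = 0}. Here v_17(272) = v_17(num) − v_17(den) = 1; compare against these criteria.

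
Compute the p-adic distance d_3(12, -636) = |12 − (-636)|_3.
d_3(12, -636) = 1/81

Step 1 — x − y = 12 − (-636) = 648. Step 2 — v_3(648) = 4 (factor: 648 = (3^4 · 8); the sign does not affect v_p). Step 3 — |x − y|_3 = 3^{-4} = 1/81.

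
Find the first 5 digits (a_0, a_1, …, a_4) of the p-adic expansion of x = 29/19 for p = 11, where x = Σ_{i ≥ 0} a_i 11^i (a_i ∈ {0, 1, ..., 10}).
(a_0, …, a_4) = (5, 2, 5, 3, 2)

v_11(29/19) = 0 (numerator and denominator both coprime to 11), so x ∈ ℤ_11^×. Compute digits iteratively via a_i = x_i mod 11, x_{i+1} = (x_i − a_i)/11, with x_0 = x:
  x_0 = 29/19;  a_0 = 5;  x_1 = (x_0 − 5)/11 = -6/19
  x_1 = -6/19;  a_1 = 2;  x_2 = (x_1 − 2)/11 = -4/19
  x_2 = -4/19;  a_2 = 5;  x_3 = (x_2 − 5)/11 = -9/19
  x_3 = -9/19;  a_3 = 3;  x_4 = (x_3 − 3)/11 = -6/19
  x_4 = -6/19;  a_4 = 2;  x_5 = (x_4 − 2)/11 = -4/19
Digits: (5, 2, 5, 3, 2).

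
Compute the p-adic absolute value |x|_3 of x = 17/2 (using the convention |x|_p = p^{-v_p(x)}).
|17/2|_3 = 1

Step 1 — compute v_3(x) by factoring powers of 3 out of the numerator and denominator: v_3(17/2) = 0. Step 2 — apply |x|_p = p^{-v_p(x)} = 3^{0} = 1.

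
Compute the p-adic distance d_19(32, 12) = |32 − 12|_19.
d_19(32, 12) = 1

Step 1 — x − y = 32 − 12 = 20. Step 2 — v_19(20) = 0 (factor: 20 = (19^0 · 20); the sign does not affect v_p). Step 3 — |x − y|_19 = 19^{0} = 1.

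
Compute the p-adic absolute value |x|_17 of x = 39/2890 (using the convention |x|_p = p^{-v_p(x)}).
|39/2890|_17 = 289

Step 1 — compute v_17(x) by factoring powers of 17 out of the numerator and denominator: v_17(39/2890) = -2. Step 2 — apply |x|_p = p^{-v_p(x)} = 17^{2} = 289.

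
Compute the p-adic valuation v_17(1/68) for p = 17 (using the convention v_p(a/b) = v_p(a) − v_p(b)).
v_17(1/68) = -1

Factor powers of 17 from the numerator and denominator of the reduced fraction: 1 = 17^0 · 1 and 68 = 17^1 · 4. Apply v_p(a/b) = v_p(a) − v_p(b): v_17(1/68) = 0 − 1 = -1.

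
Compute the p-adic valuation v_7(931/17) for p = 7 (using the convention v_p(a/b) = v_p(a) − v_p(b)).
v_7(931/17) = 2

Factor powers of 7 from the numerator and denominator of the reduced fraction: 931 = 7^2 · 19 and 17 = 7^0 · 17. Apply v_p(a/b) = v_p(a) − v_p(b): v_7(931/17) = 2 − 0 = 2.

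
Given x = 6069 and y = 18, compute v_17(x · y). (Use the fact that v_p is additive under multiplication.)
v_17(109242) = 2

v_p(x) = 2 (factor: 6069 = 17^2 · 21); v_p(y) = 0 (factor: 18 = 17^0 · 18). Additivity: v_p(xy) = v_p(x) + v_p(y) = 2 + 0 = 2. (Direct check: xy = 109242 = 17^2 · (378).)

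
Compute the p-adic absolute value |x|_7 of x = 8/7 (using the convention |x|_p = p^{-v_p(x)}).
|8/7|_7 = 7

Step 1 — compute v_7(x) by factoring powers of 7 out of the numerator and denominator: v_7(8/7) = -1. Step 2 — apply |x|_p = p^{-v_p(x)} = 7^{1} = 7.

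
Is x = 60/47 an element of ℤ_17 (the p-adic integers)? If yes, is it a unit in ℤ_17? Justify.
x ∈ ℤ_17^× (unit); v_17(x) = 0

ℤ_17 = {x ∈ ℚ_17 : v_17(x) ≥ 0} and ℤ_17^× = {x ∈ ℤ_17 : v_17(x) = 0}. Here v_17(60/47) = v_17(num) − v_17(den) = 0; compare against these criteria.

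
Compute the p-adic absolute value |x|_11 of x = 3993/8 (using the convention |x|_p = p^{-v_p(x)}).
|3993/8|_11 = 1/1331

Step 1 — compute v_11(x) by factoring powers of 11 out of the numerator and denominator: v_11(3993/8) = 3. Step 2 — apply |x|_p = p^{-v_p(x)} = 11^{-3} = 1/1331.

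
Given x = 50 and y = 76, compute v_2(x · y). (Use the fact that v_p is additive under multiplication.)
v_2(3800) = 3

v_p(x) = 1 (factor: 50 = 2^1 · 25); v_p(y) = 2 (factor: 76 = 2^2 · 19). Additivity: v_p(xy) = v_p(x) + v_p(y) = 1 + 2 = 3. (Direct check: xy = 3800 = 2^3 · (475).)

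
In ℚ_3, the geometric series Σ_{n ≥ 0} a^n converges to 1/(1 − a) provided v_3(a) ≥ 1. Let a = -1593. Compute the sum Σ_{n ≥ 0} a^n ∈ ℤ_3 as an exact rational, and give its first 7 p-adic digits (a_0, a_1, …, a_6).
Σ a^n = 1/(1 − a) = 1/1594;  first 7 digits = (1, 0, 0, 1, 1, 2, 1)

v_3(a) = 3 ≥ 1, so the series converges in ℤ_3 to 1/(1 − a) = 1/(1 − (-1593)) = 1/1594. Expand this rational in ℤ_3: compute digits iteratively via d_i = x_i mod 3, x_{i+1} = (x_i − d_i)/3. The first 7 digits are (1, 0, 0, 1, 1, 2, 1).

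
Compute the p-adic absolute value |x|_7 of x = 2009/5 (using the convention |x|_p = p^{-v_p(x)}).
|2009/5|_7 = 1/49

Step 1 — compute v_7(x) by factoring powers of 7 out of the numerator and denominator: v_7(2009/5) = 2. Step 2 — apply |x|_p = p^{-v_p(x)} = 7^{-2} = 1/49.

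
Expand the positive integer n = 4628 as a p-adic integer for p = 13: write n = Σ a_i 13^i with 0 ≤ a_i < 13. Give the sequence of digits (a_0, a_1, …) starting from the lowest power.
(a_0, a_1, …) = (0, 5, 1, 2)

Repeated division by 13 gives the digits low-to-high: 4628 = 5·13^1 + 1·13^2 + 2·13^3. Digit sequence: (0, 5, 1, 2).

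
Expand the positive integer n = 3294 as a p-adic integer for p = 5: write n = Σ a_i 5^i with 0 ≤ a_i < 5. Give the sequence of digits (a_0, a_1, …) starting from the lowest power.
(a_0, a_1, …) = (4, 3, 1, 1, 0, 1)

Repeated division by 5 gives the digits low-to-high: 3294 = 4 + 3·5^1 + 1·5^2 + 1·5^3 + 1·5^5. Digit sequence: (4, 3, 1, 1, 0, 1).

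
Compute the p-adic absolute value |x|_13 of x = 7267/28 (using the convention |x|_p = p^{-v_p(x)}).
|7267/28|_13 = 1/169

Step 1 — compute v_13(x) by factoring powers of 13 out of the numerator and denominator: v_13(7267/28) = 2. Step 2 — apply |x|_p = p^{-v_p(x)} = 13^{-2} = 1/169.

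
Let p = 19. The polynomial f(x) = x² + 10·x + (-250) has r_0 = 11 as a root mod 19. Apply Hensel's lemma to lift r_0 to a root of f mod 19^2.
r_1 = 68 (mod 361)

Hensel: r_{i+1} = r_i − f(r_i)·(f′(r_i))^{-1} mod 19^{i+2}, f′(x) = 2x + 10. Iterate:
  r_0 = 11 (mod 19)
  r_1 = 68 (mod 361)
Final: r = 68 satisfies f(r) ≡ 0 mod 19^2.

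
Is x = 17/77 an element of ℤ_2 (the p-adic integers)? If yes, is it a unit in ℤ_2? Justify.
x ∈ ℤ_2^× (unit); v_2(x) = 0

ℤ_2 = {x ∈ ℚ_2 : v_2(x) ≥ 0} and ℤ_2^× = {x ∈ ℤ_2 : v_2(x) = 0}. Here v_2(17/77) = v_2(num) − v_2(den) = 0; compare against these criteria.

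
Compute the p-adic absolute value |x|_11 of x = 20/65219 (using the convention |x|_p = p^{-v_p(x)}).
|20/65219|_11 = 1331

Step 1 — compute v_11(x) by factoring powers of 11 out of the numerator and denominator: v_11(20/65219) = -3. Step 2 — apply |x|_p = p^{-v_p(x)} = 11^{3} = 1331.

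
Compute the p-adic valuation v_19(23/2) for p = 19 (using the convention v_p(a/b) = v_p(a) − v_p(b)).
v_19(23/2) = 0

Factor powers of 19 from the numerator and denominator of the reduced fraction: 23 = 19^0 · 23 and 2 = 19^0 · 2. Apply v_p(a/b) = v_p(a) − v_p(b): v_19(23/2) = 0 − 0 = 0.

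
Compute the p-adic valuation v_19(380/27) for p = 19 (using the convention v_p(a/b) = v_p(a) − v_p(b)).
v_19(380/27) = 1

Factor powers of 19 from the numerator and denominator of the reduced fraction: 380 = 19^1 · 20 and 27 = 19^0 · 27. Apply v_p(a/b) = v_p(a) − v_p(b): v_19(380/27) = 1 − 0 = 1.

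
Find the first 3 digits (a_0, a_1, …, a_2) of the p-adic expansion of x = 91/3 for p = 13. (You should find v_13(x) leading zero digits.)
(a_0, …, a_2) = (0, 11, 8)

v_13(91/3) = 1, so a_0 = ... = a_0 = 0. Factor out: x = 13^1 · u with u = 7/3 a unit in ℤ_13. Expand u iteratively via a_{v+i} = u_i mod 13, u_{i+1} = (u_i − a_{v+i})/13:
  u_0 = 7/3;  a_1 = 11;  u_1 = (u_0 − 11)/13 = -2/3
  u_1 = -2/3;  a_2 = 8;  u_2 = (u_1 − 8)/13 = -2/3
Digits: (0, 11, 8).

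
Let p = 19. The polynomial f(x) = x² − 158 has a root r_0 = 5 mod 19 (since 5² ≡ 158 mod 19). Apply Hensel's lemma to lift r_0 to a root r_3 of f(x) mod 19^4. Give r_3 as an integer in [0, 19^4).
r_3 = 114347 (mod 130321)

Hensel's recurrence: r_{i+1} = r_i − f(r_i)·(f′(r_i))^{-1} mod 19^{i+2}, with f′(x) = 2x. Iterate:
  r_0 = 5 (mod 19)
  r_1 = 271 (mod 361)
  r_2 = 4603 (mod 6859)
  r_3 = 114347 (mod 130321)
Final: r_3 = 114347, and one checks f(r_3) ≡ 0 mod 19^4.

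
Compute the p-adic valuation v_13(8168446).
v_13(8168446) = 5

v_13(n) is the largest exponent k such that 13^k divides n. Factor out: 8168446 = 13^5 · 22. (Sign doesn't affect v_p.) So v_13(8168446) = 5.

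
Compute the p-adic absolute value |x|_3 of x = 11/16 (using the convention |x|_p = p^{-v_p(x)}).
|11/16|_3 = 1

Step 1 — compute v_3(x) by factoring powers of 3 out of the numerator and denominator: v_3(11/16) = 0. Step 2 — apply |x|_p = p^{-v_p(x)} = 3^{0} = 1.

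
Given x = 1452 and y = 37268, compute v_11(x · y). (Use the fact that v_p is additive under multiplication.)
v_11(54113136) = 5

v_p(x) = 2 (factor: 1452 = 11^2 · 12); v_p(y) = 3 (factor: 37268 = 11^3 · 28). Additivity: v_p(xy) = v_p(x) + v_p(y) = 2 + 3 = 5. (Direct check: xy = 54113136 = 11^5 · (336).)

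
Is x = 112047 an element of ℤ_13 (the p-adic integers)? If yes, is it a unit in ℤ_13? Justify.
x ∈ ℤ_13 but not a unit; v_13(x) = 3 > 0

ℤ_13 = {x ∈ ℚ_13 : v_13(x) ≥ 0} and ℤ_13^× = {x ∈ ℤ_13 : v_13(x) = 0}. Here v_13(112047) = v_13(num) − v_13(den) = 3; compare against these criteria.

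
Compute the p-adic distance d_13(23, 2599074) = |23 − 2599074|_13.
d_13(23, 2599074) = 1/371293

Step 1 — x − y = 23 − 2599074 = -2599051. Step 2 — v_13(-2599051) = 5 (factor: -2599051 = −(13^5 · 7); the sign does not affect v_p). Step 3 — |x − y|_13 = 13^{-5} = 1/371293.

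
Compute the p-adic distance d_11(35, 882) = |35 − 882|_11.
d_11(35, 882) = 1/121

Step 1 — x − y = 35 − 882 = -847. Step 2 — v_11(-847) = 2 (factor: -847 = −(11^2 · 7); the sign does not affect v_p). Step 3 — |x − y|_11 = 11^{-2} = 1/121.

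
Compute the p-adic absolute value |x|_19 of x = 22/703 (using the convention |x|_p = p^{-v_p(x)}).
|22/703|_19 = 19

Step 1 — compute v_19(x) by factoring powers of 19 out of the numerator and denominator: v_19(22/703) = -1. Step 2 — apply |x|_p = p^{-v_p(x)} = 19^{1} = 19.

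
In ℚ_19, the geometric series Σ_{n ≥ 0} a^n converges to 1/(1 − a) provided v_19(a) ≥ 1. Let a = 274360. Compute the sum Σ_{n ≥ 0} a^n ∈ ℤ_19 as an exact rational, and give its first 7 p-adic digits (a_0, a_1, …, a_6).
Σ a^n = 1/(1 − a) = -1/274359;  first 7 digits = (1, 0, 0, 2, 2, 0, 4)

v_19(a) = 3 ≥ 1, so the series converges in ℤ_19 to 1/(1 − a) = 1/(1 − 274360) = -1/274359. Expand this rational in ℤ_19: compute digits iteratively via d_i = x_i mod 19, x_{i+1} = (x_i − d_i)/19. The first 7 digits are (1, 0, 0, 2, 2, 0, 4).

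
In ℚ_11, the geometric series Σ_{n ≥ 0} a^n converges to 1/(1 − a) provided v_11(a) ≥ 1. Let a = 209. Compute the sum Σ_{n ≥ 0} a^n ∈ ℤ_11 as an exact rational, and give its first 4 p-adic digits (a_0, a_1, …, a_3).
Σ a^n = 1/(1 − a) = -1/208;  first 4 digits = (1, 8, 10, 5)

v_11(a) = 1 ≥ 1, so the series converges in ℤ_11 to 1/(1 − a) = 1/(1 − 209) = -1/208. Expand this rational in ℤ_11: compute digits iteratively via d_i = x_i mod 11, x_{i+1} = (x_i − d_i)/11. The first 4 digits are (1, 8, 10, 5).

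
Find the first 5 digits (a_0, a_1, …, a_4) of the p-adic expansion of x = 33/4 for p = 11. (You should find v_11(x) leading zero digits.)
(a_0, …, a_4) = (0, 9, 2, 8, 2)

v_11(33/4) = 1, so a_0 = ... = a_0 = 0. Factor out: x = 11^1 · u with u = 3/4 a unit in ℤ_11. Expand u iteratively via a_{v+i} = u_i mod 11, u_{i+1} = (u_i − a_{v+i})/11:
  u_0 = 3/4;  a_1 = 9;  u_1 = (u_0 − 9)/11 = -3/4
  u_1 = -3/4;  a_2 = 2;  u_2 = (u_1 − 2)/11 = -1/4
  u_2 = -1/4;  a_3 = 8;  u_3 = (u_2 − 8)/11 = -3/4
  u_3 = -3/4;  a_4 = 2;  u_4 = (u_3 − 2)/11 = -1/4
Digits: (0, 9, 2, 8, 2).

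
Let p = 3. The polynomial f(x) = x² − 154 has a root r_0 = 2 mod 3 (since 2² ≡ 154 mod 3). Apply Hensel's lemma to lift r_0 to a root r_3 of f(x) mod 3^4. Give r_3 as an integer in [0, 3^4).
r_3 = 44 (mod 81)

Hensel's recurrence: r_{i+1} = r_i − f(r_i)·(f′(r_i))^{-1} mod 3^{i+2}, with f′(x) = 2x. Iterate:
  r_0 = 2 (mod 3)
  r_1 = 8 (mod 9)
  r_2 = 17 (mod 27)
  r_3 = 44 (mod 81)
Final: r_3 = 44, and one checks f(r_3) ≡ 0 mod 3^4.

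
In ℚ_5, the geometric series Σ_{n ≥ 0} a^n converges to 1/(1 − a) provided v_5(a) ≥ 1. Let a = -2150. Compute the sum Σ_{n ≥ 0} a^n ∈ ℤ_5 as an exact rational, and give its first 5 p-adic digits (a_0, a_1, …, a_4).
Σ a^n = 1/(1 − a) = 1/2151;  first 5 digits = (1, 0, 4, 2, 2)

v_5(a) = 2 ≥ 1, so the series converges in ℤ_5 to 1/(1 − a) = 1/(1 − (-2150)) = 1/2151. Expand this rational in ℤ_5: compute digits iteratively via d_i = x_i mod 5, x_{i+1} = (x_i − d_i)/5. The first 5 digits are (1, 0, 4, 2, 2).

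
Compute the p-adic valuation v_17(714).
v_17(714) = 1

v_17(n) is the largest exponent k such that 17^k divides n. Factor out: 714 = 17^1 · 42. (Sign doesn't affect v_p.) So v_17(714) = 1.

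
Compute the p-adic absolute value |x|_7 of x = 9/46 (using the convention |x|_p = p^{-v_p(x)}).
|9/46|_7 = 1

Step 1 — compute v_7(x) by factoring powers of 7 out of the numerator and denominator: v_7(9/46) = 0. Step 2 — apply |x|_p = p^{-v_p(x)} = 7^{0} = 1.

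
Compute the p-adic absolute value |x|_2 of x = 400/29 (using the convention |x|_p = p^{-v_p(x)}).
|400/29|_2 = 1/16

Step 1 — compute v_2(x) by factoring powers of 2 out of the numerator and denominator: v_2(400/29) = 4. Step 2 — apply |x|_p = p^{-v_p(x)} = 2^{-4} = 1/16.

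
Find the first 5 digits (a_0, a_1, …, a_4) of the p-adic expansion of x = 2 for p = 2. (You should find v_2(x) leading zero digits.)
(a_0, …, a_4) = (0, 1, 0, 0, 0)

v_2(2) = 1, so a_0 = ... = a_0 = 0. Factor out: x = 2^1 · u with u = 1 a unit in ℤ_2. Expand u iteratively via a_{v+i} = u_i mod 2, u_{i+1} = (u_i − a_{v+i})/2:
  u_0 = 1;  a_1 = 1;  u_1 = (u_0 − 1)/2 = 0
  u_1 = 0;  a_2 = 0;  u_2 = (u_1 − 0)/2 = 0
  u_2 = 0;  a_3 = 0;  u_3 = (u_2 − 0)/2 = 0
  u_3 = 0;  a_4 = 0;  u_4 = (u_3 − 0)/2 = 0
Digits: (0, 1, 0, 0, 0).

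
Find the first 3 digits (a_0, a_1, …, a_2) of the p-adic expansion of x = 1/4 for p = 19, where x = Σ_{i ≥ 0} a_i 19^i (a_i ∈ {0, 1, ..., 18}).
(a_0, …, a_2) = (5, 14, 4)

v_19(1/4) = 0 (numerator and denominator both coprime to 19), so x ∈ ℤ_19^×. Compute digits iteratively via a_i = x_i mod 19, x_{i+1} = (x_i − a_i)/19, with x_0 = x:
  x_0 = 1/4;  a_0 = 5;  x_1 = (x_0 − 5)/19 = -1/4
  x_1 = -1/4;  a_1 = 14;  x_2 = (x_1 − 14)/19 = -3/4
  x_2 = -3/4;  a_2 = 4;  x_3 = (x_2 − 4)/19 = -1/4
Digits: (5, 14, 4).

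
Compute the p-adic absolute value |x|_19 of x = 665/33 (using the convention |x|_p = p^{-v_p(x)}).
|665/33|_19 = 1/19

Step 1 — compute v_19(x) by factoring powers of 19 out of the numerator and denominator: v_19(665/33) = 1. Step 2 — apply |x|_p = p^{-v_p(x)} = 19^{-1} = 1/19.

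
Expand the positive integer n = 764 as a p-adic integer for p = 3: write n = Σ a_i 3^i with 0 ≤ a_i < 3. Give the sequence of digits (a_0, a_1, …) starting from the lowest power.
(a_0, a_1, …) = (2, 2, 0, 1, 0, 0, 1)

Repeated division by 3 gives the digits low-to-high: 764 = 2 + 2·3^1 + 1·3^3 + 1·3^6. Digit sequence: (2, 2, 0, 1, 0, 0, 1).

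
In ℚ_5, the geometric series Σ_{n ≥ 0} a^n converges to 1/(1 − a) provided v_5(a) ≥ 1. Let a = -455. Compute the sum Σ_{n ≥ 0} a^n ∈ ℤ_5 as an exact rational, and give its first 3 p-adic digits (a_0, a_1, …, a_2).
Σ a^n = 1/(1 − a) = 1/456;  first 3 digits = (1, 4, 2)

v_5(a) = 1 ≥ 1, so the series converges in ℤ_5 to 1/(1 − a) = 1/(1 − (-455)) = 1/456. Expand this rational in ℤ_5: compute digits iteratively via d_i = x_i mod 5, x_{i+1} = (x_i − d_i)/5. The first 3 digits are (1, 4, 2).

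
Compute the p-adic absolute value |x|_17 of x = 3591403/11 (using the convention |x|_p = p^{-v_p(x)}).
|3591403/11|_17 = 1/83521

Step 1 — compute v_17(x) by factoring powers of 17 out of the numerator and denominator: v_17(3591403/11) = 4. Step 2 — apply |x|_p = p^{-v_p(x)} = 17^{-4} = 1/83521.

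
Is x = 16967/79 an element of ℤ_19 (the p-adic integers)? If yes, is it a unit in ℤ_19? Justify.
x ∈ ℤ_19 but not a unit; v_19(x) = 2 > 0

ℤ_19 = {x ∈ ℚ_19 : v_19(x) ≥ 0} and ℤ_19^× = {x ∈ ℤ_19 : v_19(x) = 0}. Here v_19(16967/79) = v_19(num) − v_19(den) = 2; compare against these criteria.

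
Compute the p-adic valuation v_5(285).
v_5(285) = 1

v_5(n) is the largest exponent k such that 5^k divides n. Factor out: 285 = 5^1 · 57. (Sign doesn't affect v_p.) So v_5(285) = 1.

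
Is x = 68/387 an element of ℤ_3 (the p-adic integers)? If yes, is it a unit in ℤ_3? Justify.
x ∉ ℤ_3 (v_3(x) = -2 < 0)

ℤ_3 = {x ∈ ℚ_3 : v_3(x) ≥ 0} and ℤ_3^× = {x ∈ ℤ_3 : v_3(x) = 0}. Here v_3(68/387) = v_3(num) − v_3(den) = -2; compare against these criteria.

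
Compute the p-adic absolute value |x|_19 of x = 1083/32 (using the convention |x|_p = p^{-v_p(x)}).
|1083/32|_19 = 1/361

Step 1 — compute v_19(x) by factoring powers of 19 out of the numerator and denominator: v_19(1083/32) = 2. Step 2 — apply |x|_p = p^{-v_p(x)} = 19^{-2} = 1/361.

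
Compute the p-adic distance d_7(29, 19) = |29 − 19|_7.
d_7(29, 19) = 1

Step 1 — x − y = 29 − 19 = 10. Step 2 — v_7(10) = 0 (factor: 10 = (7^0 · 10); the sign does not affect v_p). Step 3 — |x − y|_7 = 7^{0} = 1.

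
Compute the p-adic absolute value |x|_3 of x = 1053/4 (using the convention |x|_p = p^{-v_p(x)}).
|1053/4|_3 = 1/81

Step 1 — compute v_3(x) by factoring powers of 3 out of the numerator and denominator: v_3(1053/4) = 4. Step 2 — apply |x|_p = p^{-v_p(x)} = 3^{-4} = 1/81.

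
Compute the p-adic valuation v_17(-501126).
v_17(-501126) = 4

v_17(n) is the largest exponent k such that 17^k divides n. Factor out: -501126 = -17^4 · 6. (Sign doesn't affect v_p.) So v_17(-501126) = 4.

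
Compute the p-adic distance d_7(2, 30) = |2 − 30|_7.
d_7(2, 30) = 1/7

Step 1 — x − y = 2 − 30 = -28. Step 2 — v_7(-28) = 1 (factor: -28 = −(7^1 · 4); the sign does not affect v_p). Step 3 — |x − y|_7 = 7^{-1} = 1/7.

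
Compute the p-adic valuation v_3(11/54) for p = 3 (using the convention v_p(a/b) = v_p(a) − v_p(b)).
v_3(11/54) = -3

Factor powers of 3 from the numerator and denominator of the reduced fraction: 11 = 3^0 · 11 and 54 = 3^3 · 2. Apply v_p(a/b) = v_p(a) − v_p(b): v_3(11/54) = 0 − 3 = -3.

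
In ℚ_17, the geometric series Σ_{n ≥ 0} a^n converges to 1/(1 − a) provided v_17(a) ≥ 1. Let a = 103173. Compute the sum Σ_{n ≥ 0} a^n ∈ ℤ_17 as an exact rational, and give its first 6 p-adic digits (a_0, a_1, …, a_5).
Σ a^n = 1/(1 − a) = -1/103172;  first 6 digits = (1, 0, 0, 4, 1, 0)

v_17(a) = 3 ≥ 1, so the series converges in ℤ_17 to 1/(1 − a) = 1/(1 − 103173) = -1/103172. Expand this rational in ℤ_17: compute digits iteratively via d_i = x_i mod 17, x_{i+1} = (x_i − d_i)/17. The first 6 digits are (1, 0, 0, 4, 1, 0).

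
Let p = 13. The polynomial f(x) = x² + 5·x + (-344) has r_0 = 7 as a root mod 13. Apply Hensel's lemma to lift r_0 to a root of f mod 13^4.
r_3 = 8106 (mod 28561)

Hensel: r_{i+1} = r_i − f(r_i)·(f′(r_i))^{-1} mod 13^{i+2}, f′(x) = 2x + 5. Iterate:
  r_0 = 7 (mod 13)
  r_1 = 163 (mod 169)
  r_2 = 1515 (mod 2197)
  r_3 = 8106 (mod 28561)
Final: r = 8106 satisfies f(r) ≡ 0 mod 13^4.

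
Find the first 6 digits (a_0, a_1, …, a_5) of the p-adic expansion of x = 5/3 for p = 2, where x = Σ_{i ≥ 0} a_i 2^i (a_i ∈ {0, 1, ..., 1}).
(a_0, …, a_5) = (1, 1, 1, 0, 1, 0)

v_2(5/3) = 0 (numerator and denominator both coprime to 2), so x ∈ ℤ_2^×. Compute digits iteratively via a_i = x_i mod 2, x_{i+1} = (x_i − a_i)/2, with x_0 = x:
  x_0 = 5/3;  a_0 = 1;  x_1 = (x_0 − 1)/2 = 1/3
  x_1 = 1/3;  a_1 = 1;  x_2 = (x_1 − 1)/2 = -1/3
  x_2 = -1/3;  a_2 = 1;  x_3 = (x_2 − 1)/2 = -2/3
  x_3 = -2/3;  a_3 = 0;  x_4 = (x_3 − 0)/2 = -1/3
  x_4 = -1/3;  a_4 = 1;  x_5 = (x_4 − 1)/2 = -2/3
  x_5 = -2/3;  a_5 = 0;  x_6 = (x_5 − 0)/2 = -1/3
Digits: (1, 1, 1, 0, 1, 0).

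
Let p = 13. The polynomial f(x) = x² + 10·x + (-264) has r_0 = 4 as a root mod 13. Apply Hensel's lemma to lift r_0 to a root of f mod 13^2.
r_1 = 147 (mod 169)

Hensel: r_{i+1} = r_i − f(r_i)·(f′(r_i))^{-1} mod 13^{i+2}, f′(x) = 2x + 10. Iterate:
  r_0 = 4 (mod 13)
  r_1 = 147 (mod 169)
Final: r = 147 satisfies f(r) ≡ 0 mod 13^2.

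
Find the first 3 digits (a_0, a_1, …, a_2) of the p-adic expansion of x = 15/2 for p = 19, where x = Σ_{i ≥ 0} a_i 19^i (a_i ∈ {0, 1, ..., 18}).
(a_0, …, a_2) = (17, 9, 9)

v_19(15/2) = 0 (numerator and denominator both coprime to 19), so x ∈ ℤ_19^×. Compute digits iteratively via a_i = x_i mod 19, x_{i+1} = (x_i − a_i)/19, with x_0 = x:
  x_0 = 15/2;  a_0 = 17;  x_1 = (x_0 − 17)/19 = -1/2
  x_1 = -1/2;  a_1 = 9;  x_2 = (x_1 − 9)/19 = -1/2
  x_2 = -1/2;  a_2 = 9;  x_3 = (x_2 − 9)/19 = -1/2
Digits: (17, 9, 9).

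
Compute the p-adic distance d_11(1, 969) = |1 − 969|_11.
d_11(1, 969) = 1/121

Step 1 — x − y = 1 − 969 = -968. Step 2 — v_11(-968) = 2 (factor: -968 = −(11^2 · 8); the sign does not affect v_p). Step 3 — |x − y|_11 = 11^{-2} = 1/121.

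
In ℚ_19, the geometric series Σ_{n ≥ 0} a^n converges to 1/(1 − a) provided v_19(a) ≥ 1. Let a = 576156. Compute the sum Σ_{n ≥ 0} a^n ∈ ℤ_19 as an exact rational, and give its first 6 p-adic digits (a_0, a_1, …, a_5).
Σ a^n = 1/(1 − a) = -1/576155;  first 6 digits = (1, 0, 0, 8, 4, 0)

v_19(a) = 3 ≥ 1, so the series converges in ℤ_19 to 1/(1 − a) = 1/(1 − 576156) = -1/576155. Expand this rational in ℤ_19: compute digits iteratively via d_i = x_i mod 19, x_{i+1} = (x_i − d_i)/19. The first 6 digits are (1, 0, 0, 8, 4, 0).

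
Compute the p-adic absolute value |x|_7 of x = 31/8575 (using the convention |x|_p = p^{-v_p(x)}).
|31/8575|_7 = 343

Step 1 — compute v_7(x) by factoring powers of 7 out of the numerator and denominator: v_7(31/8575) = -3. Step 2 — apply |x|_p = p^{-v_p(x)} = 7^{3} = 343.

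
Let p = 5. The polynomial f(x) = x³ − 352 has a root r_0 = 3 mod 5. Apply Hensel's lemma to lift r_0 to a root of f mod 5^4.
r_3 = 478 (mod 625)

Hensel: r_{i+1} = r_i − f(r_i)/f′(r_i) mod 5^{i+2}, where f′(x) = 3x². Iterate:
  r_0 = 3 (mod 5)
  r_1 = 3 (mod 25)
  r_2 = 103 (mod 125)
  r_3 = 478 (mod 625)
Final: r = 478 with f(r) ≡ 0 mod 5^4.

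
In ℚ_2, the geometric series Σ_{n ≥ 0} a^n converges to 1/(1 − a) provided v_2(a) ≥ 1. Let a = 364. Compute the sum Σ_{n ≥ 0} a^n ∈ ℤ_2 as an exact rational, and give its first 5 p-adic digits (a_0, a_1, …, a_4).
Σ a^n = 1/(1 − a) = -1/363;  first 5 digits = (1, 0, 1, 1, 1)

v_2(a) = 2 ≥ 1, so the series converges in ℤ_2 to 1/(1 − a) = 1/(1 − 364) = -1/363. Expand this rational in ℤ_2: compute digits iteratively via d_i = x_i mod 2, x_{i+1} = (x_i − d_i)/2. The first 5 digits are (1, 0, 1, 1, 1).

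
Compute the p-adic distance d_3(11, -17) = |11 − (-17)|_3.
d_3(11, -17) = 1

Step 1 — x − y = 11 − (-17) = 28. Step 2 — v_3(28) = 0 (factor: 28 = (3^0 · 28); the sign does not affect v_p). Step 3 — |x − y|_3 = 3^{0} = 1.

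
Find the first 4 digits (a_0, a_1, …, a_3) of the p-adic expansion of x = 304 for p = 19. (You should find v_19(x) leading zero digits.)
(a_0, …, a_3) = (0, 16, 0, 0)

v_19(304) = 1, so a_0 = ... = a_0 = 0. Factor out: x = 19^1 · u with u = 16 a unit in ℤ_19. Expand u iteratively via a_{v+i} = u_i mod 19, u_{i+1} = (u_i − a_{v+i})/19:
  u_0 = 16;  a_1 = 16;  u_1 = (u_0 − 16)/19 = 0
  u_1 = 0;  a_2 = 0;  u_2 = (u_1 − 0)/19 = 0
  u_2 = 0;  a_3 = 0;  u_3 = (u_2 − 0)/19 = 0
Digits: (0, 16, 0, 0).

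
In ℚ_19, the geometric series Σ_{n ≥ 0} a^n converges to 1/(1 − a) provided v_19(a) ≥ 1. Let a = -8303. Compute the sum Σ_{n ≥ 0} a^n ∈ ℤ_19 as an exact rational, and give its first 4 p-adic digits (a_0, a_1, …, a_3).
Σ a^n = 1/(1 − a) = 1/8304;  first 4 digits = (1, 0, 15, 17)

v_19(a) = 2 ≥ 1, so the series converges in ℤ_19 to 1/(1 − a) = 1/(1 − (-8303)) = 1/8304. Expand this rational in ℤ_19: compute digits iteratively via d_i = x_i mod 19, x_{i+1} = (x_i − d_i)/19. The first 4 digits are (1, 0, 15, 17).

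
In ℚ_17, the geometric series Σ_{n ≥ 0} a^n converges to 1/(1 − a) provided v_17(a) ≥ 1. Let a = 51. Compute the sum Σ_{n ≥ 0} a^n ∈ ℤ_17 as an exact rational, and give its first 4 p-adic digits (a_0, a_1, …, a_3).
Σ a^n = 1/(1 − a) = -1/50;  first 4 digits = (1, 3, 9, 10)

v_17(a) = 1 ≥ 1, so the series converges in ℤ_17 to 1/(1 − a) = 1/(1 − 51) = -1/50. Expand this rational in ℤ_17: compute digits iteratively via d_i = x_i mod 17, x_{i+1} = (x_i − d_i)/17. The first 4 digits are (1, 3, 9, 10).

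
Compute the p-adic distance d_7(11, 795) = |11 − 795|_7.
d_7(11, 795) = 1/49

Step 1 — x − y = 11 − 795 = -784. Step 2 — v_7(-784) = 2 (factor: -784 = −(7^2 · 16); the sign does not affect v_p). Step 3 — |x − y|_7 = 7^{-2} = 1/49.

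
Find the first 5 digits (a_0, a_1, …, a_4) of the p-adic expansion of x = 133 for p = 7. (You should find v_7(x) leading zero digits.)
(a_0, …, a_4) = (0, 5, 2, 0, 0)

v_7(133) = 1, so a_0 = ... = a_0 = 0. Factor out: x = 7^1 · u with u = 19 a unit in ℤ_7. Expand u iteratively via a_{v+i} = u_i mod 7, u_{i+1} = (u_i − a_{v+i})/7:
  u_0 = 19;  a_1 = 5;  u_1 = (u_0 − 5)/7 = 2
  u_1 = 2;  a_2 = 2;  u_2 = (u_1 − 2)/7 = 0
  u_2 = 0;  a_3 = 0;  u_3 = (u_2 − 0)/7 = 0
  u_3 = 0;  a_4 = 0;  u_4 = (u_3 − 0)/7 = 0
Digits: (0, 5, 2, 0, 0).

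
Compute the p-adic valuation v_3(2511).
v_3(2511) = 4

v_3(n) is the largest exponent k such that 3^k divides n. Factor out: 2511 = 3^4 · 31. (Sign doesn't affect v_p.) So v_3(2511) = 4.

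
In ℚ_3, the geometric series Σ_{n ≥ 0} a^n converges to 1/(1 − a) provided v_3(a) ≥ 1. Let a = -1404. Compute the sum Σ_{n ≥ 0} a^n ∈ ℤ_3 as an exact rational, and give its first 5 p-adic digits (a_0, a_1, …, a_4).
Σ a^n = 1/(1 − a) = 1/1405;  first 5 digits = (1, 0, 0, 2, 0)

v_3(a) = 3 ≥ 1, so the series converges in ℤ_3 to 1/(1 − a) = 1/(1 − (-1404)) = 1/1405. Expand this rational in ℤ_3: compute digits iteratively via d_i = x_i mod 3, x_{i+1} = (x_i − d_i)/3. The first 5 digits are (1, 0, 0, 2, 0).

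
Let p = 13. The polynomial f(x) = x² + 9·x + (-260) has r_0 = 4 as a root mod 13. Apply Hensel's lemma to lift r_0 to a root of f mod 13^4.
r_3 = 16787 (mod 28561)

Hensel: r_{i+1} = r_i − f(r_i)·(f′(r_i))^{-1} mod 13^{i+2}, f′(x) = 2x + 9. Iterate:
  r_0 = 4 (mod 13)
  r_1 = 56 (mod 169)
  r_2 = 1408 (mod 2197)
  r_3 = 16787 (mod 28561)
Final: r = 16787 satisfies f(r) ≡ 0 mod 13^4.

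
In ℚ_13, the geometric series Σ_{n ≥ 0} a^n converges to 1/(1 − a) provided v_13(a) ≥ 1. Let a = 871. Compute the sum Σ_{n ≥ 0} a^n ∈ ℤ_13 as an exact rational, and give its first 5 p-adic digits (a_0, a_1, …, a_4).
Σ a^n = 1/(1 − a) = -1/870;  first 5 digits = (1, 2, 9, 2, 12)

v_13(a) = 1 ≥ 1, so the series converges in ℤ_13 to 1/(1 − a) = 1/(1 − 871) = -1/870. Expand this rational in ℤ_13: compute digits iteratively via d_i = x_i mod 13, x_{i+1} = (x_i − d_i)/13. The first 5 digits are (1, 2, 9, 2, 12).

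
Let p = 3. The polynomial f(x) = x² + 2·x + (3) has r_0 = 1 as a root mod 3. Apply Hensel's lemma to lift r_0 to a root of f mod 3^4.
r_3 = 58 (mod 81)

Hensel: r_{i+1} = r_i − f(r_i)·(f′(r_i))^{-1} mod 3^{i+2}, f′(x) = 2x + 2. Iterate:
  r_0 = 1 (mod 3)
  r_1 = 4 (mod 9)
  r_2 = 4 (mod 27)
  r_3 = 58 (mod 81)
Final: r = 58 satisfies f(r) ≡ 0 mod 3^4.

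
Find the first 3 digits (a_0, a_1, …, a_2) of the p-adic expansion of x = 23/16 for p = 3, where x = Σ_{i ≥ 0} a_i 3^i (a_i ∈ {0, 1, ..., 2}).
(a_0, …, a_2) = (2, 0, 2)

v_3(23/16) = 0 (numerator and denominator both coprime to 3), so x ∈ ℤ_3^×. Compute digits iteratively via a_i = x_i mod 3, x_{i+1} = (x_i − a_i)/3, with x_0 = x:
  x_0 = 23/16;  a_0 = 2;  x_1 = (x_0 − 2)/3 = -3/16
  x_1 = -3/16;  a_1 = 0;  x_2 = (x_1 − 0)/3 = -1/16
  x_2 = -1/16;  a_2 = 2;  x_3 = (x_2 − 2)/3 = -11/16
Digits: (2, 0, 2).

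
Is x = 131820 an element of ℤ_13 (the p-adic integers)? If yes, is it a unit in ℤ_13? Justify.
x ∈ ℤ_13 but not a unit; v_13(x) = 3 > 0

ℤ_13 = {x ∈ ℚ_13 : v_13(x) ≥ 0} and ℤ_13^× = {x ∈ ℤ_13 : v_13(x) = 0}. Here v_13(131820) = v_13(num) − v_13(den) = 3; compare against these criteria.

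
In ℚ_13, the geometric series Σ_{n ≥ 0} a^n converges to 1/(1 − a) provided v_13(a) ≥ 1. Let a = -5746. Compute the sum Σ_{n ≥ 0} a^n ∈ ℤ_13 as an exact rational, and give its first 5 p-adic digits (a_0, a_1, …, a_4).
Σ a^n = 1/(1 − a) = 1/5747;  first 5 digits = (1, 0, 5, 10, 11)

v_13(a) = 2 ≥ 1, so the series converges in ℤ_13 to 1/(1 − a) = 1/(1 − (-5746)) = 1/5747. Expand this rational in ℤ_13: compute digits iteratively via d_i = x_i mod 13, x_{i+1} = (x_i − d_i)/13. The first 5 digits are (1, 0, 5, 10, 11).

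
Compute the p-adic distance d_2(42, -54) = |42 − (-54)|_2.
d_2(42, -54) = 1/32

Step 1 — x − y = 42 − (-54) = 96. Step 2 — v_2(96) = 5 (factor: 96 = (2^5 · 3); the sign does not affect v_p). Step 3 — |x − y|_2 = 2^{-5} = 1/32.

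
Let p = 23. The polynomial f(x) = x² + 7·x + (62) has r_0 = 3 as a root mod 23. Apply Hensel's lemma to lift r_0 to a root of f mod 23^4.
r_3 = 274140 (mod 279841)

Hensel: r_{i+1} = r_i − f(r_i)·(f′(r_i))^{-1} mod 23^{i+2}, f′(x) = 2x + 7. Iterate:
  r_0 = 3 (mod 23)
  r_1 = 118 (mod 529)
  r_2 = 6466 (mod 12167)
  r_3 = 274140 (mod 279841)
Final: r = 274140 satisfies f(r) ≡ 0 mod 23^4.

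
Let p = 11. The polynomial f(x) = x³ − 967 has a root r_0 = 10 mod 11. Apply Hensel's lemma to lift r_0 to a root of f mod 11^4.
r_3 = 5202 (mod 14641)

Hensel: r_{i+1} = r_i − f(r_i)/f′(r_i) mod 11^{i+2}, where f′(x) = 3x². Iterate:
  r_0 = 10 (mod 11)
  r_1 = 120 (mod 121)
  r_2 = 1209 (mod 1331)
  r_3 = 5202 (mod 14641)
Final: r = 5202 with f(r) ≡ 0 mod 11^4.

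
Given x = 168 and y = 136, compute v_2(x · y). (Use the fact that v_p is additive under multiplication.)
v_2(22848) = 6

v_p(x) = 3 (factor: 168 = 2^3 · 21); v_p(y) = 3 (factor: 136 = 2^3 · 17). Additivity: v_p(xy) = v_p(x) + v_p(y) = 3 + 3 = 6. (Direct check: xy = 22848 = 2^6 · (357).)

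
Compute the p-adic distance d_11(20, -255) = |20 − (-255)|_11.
d_11(20, -255) = 1/11

Step 1 — x − y = 20 − (-255) = 275. Step 2 — v_11(275) = 1 (factor: 275 = (11^1 · 25); the sign does not affect v_p). Step 3 — |x − y|_11 = 11^{-1} = 1/11.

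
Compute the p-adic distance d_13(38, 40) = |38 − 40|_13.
d_13(38, 40) = 1

Step 1 — x − y = 38 − 40 = -2. Step 2 — v_13(-2) = 0 (factor: -2 = −(13^0 · 2); the sign does not affect v_p). Step 3 — |x − y|_13 = 13^{0} = 1.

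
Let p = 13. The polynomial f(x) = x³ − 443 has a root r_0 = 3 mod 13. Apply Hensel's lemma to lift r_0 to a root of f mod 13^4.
r_3 = 16136 (mod 28561)

Hensel: r_{i+1} = r_i − f(r_i)/f′(r_i) mod 13^{i+2}, where f′(x) = 3x². Iterate:
  r_0 = 3 (mod 13)
  r_1 = 81 (mod 169)
  r_2 = 757 (mod 2197)
  r_3 = 16136 (mod 28561)
Final: r = 16136 with f(r) ≡ 0 mod 13^4.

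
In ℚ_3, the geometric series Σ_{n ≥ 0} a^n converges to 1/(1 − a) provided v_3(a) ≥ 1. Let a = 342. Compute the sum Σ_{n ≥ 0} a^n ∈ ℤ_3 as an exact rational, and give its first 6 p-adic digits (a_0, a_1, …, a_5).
Σ a^n = 1/(1 − a) = -1/341;  first 6 digits = (1, 0, 2, 0, 2, 2)

v_3(a) = 2 ≥ 1, so the series converges in ℤ_3 to 1/(1 − a) = 1/(1 − 342) = -1/341. Expand this rational in ℤ_3: compute digits iteratively via d_i = x_i mod 3, x_{i+1} = (x_i − d_i)/3. The first 6 digits are (1, 0, 2, 0, 2, 2).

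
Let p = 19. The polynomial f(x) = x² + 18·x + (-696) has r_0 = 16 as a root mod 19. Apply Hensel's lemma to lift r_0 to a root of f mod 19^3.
r_2 = 5564 (mod 6859)

Hensel: r_{i+1} = r_i − f(r_i)·(f′(r_i))^{-1} mod 19^{i+2}, f′(x) = 2x + 18. Iterate:
  r_0 = 16 (mod 19)
  r_1 = 149 (mod 361)
  r_2 = 5564 (mod 6859)
Final: r = 5564 satisfies f(r) ≡ 0 mod 19^3.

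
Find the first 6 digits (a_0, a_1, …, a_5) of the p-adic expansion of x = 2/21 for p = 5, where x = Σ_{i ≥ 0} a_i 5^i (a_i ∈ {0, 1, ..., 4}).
(a_0, …, a_5) = (2, 2, 0, 3, 2, 4)

v_5(2/21) = 0 (numerator and denominator both coprime to 5), so x ∈ ℤ_5^×. Compute digits iteratively via a_i = x_i mod 5, x_{i+1} = (x_i − a_i)/5, with x_0 = x:
  x_0 = 2/21;  a_0 = 2;  x_1 = (x_0 − 2)/5 = -8/21
  x_1 = -8/21;  a_1 = 2;  x_2 = (x_1 − 2)/5 = -10/21
  x_2 = -10/21;  a_2 = 0;  x_3 = (x_2 − 0)/5 = -2/21
  x_3 = -2/21;  a_3 = 3;  x_4 = (x_3 − 3)/5 = -13/21
  x_4 = -13/21;  a_4 = 2;  x_5 = (x_4 − 2)/5 = -11/21
  x_5 = -11/21;  a_5 = 4;  x_6 = (x_5 − 4)/5 = -19/21
Digits: (2, 2, 0, 3, 2, 4).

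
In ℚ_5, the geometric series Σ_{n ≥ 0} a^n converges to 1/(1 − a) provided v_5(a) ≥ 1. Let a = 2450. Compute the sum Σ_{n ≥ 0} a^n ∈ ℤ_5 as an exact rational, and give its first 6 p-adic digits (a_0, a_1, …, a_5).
Σ a^n = 1/(1 − a) = -1/2449;  first 6 digits = (1, 0, 3, 4, 2, 1)

v_5(a) = 2 ≥ 1, so the series converges in ℤ_5 to 1/(1 − a) = 1/(1 − 2450) = -1/2449. Expand this rational in ℤ_5: compute digits iteratively via d_i = x_i mod 5, x_{i+1} = (x_i − d_i)/5. The first 6 digits are (1, 0, 3, 4, 2, 1).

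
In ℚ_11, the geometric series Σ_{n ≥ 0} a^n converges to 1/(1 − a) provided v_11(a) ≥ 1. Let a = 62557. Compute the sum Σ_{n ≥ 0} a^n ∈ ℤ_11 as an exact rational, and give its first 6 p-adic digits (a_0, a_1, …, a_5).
Σ a^n = 1/(1 − a) = -1/62556;  first 6 digits = (1, 0, 0, 3, 4, 0)

v_11(a) = 3 ≥ 1, so the series converges in ℤ_11 to 1/(1 − a) = 1/(1 − 62557) = -1/62556. Expand this rational in ℤ_11: compute digits iteratively via d_i = x_i mod 11, x_{i+1} = (x_i − d_i)/11. The first 6 digits are (1, 0, 0, 3, 4, 0).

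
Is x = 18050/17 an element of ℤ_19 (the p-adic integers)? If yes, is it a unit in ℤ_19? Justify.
x ∈ ℤ_19 but not a unit; v_19(x) = 2 > 0

ℤ_19 = {x ∈ ℚ_19 : v_19(x) ≥ 0} and ℤ_19^× = {x ∈ ℤ_19 : v_19(x) = 0}. Here v_19(18050/17) = v_19(num) − v_19(den) = 2; compare against these criteria.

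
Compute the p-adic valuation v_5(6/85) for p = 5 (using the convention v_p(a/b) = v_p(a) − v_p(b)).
v_5(6/85) = -1

Factor powers of 5 from the numerator and denominator of the reduced fraction: 6 = 5^0 · 6 and 85 = 5^1 · 17. Apply v_p(a/b) = v_p(a) − v_p(b): v_5(6/85) = 0 − 1 = -1.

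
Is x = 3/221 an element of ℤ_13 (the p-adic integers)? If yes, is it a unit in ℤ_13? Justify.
x ∉ ℤ_13 (v_13(x) = -1 < 0)

ℤ_13 = {x ∈ ℚ_13 : v_13(x) ≥ 0} and ℤ_13^× = {x ∈ ℤ_13 : v_13(x) = 0}. Here v_13(3/221) = v_13(num) − v_13(den) = -1; compare against these criteria.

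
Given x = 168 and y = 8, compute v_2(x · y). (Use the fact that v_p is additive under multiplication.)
v_2(1344) = 6

v_p(x) = 3 (factor: 168 = 2^3 · 21); v_p(y) = 3 (factor: 8 = 2^3 · 1). Additivity: v_p(xy) = v_p(x) + v_p(y) = 3 + 3 = 6. (Direct check: xy = 1344 = 2^6 · (21).)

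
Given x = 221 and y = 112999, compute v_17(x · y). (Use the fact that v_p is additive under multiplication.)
v_17(24972779) = 4

v_p(x) = 1 (factor: 221 = 17^1 · 13); v_p(y) = 3 (factor: 112999 = 17^3 · 23). Additivity: v_p(xy) = v_p(x) + v_p(y) = 1 + 3 = 4. (Direct check: xy = 24972779 = 17^4 · (299).)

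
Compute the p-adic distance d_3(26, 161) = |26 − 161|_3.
d_3(26, 161) = 1/27

Step 1 — x − y = 26 − 161 = -135. Step 2 — v_3(-135) = 3 (factor: -135 = −(3^3 · 5); the sign does not affect v_p). Step 3 — |x − y|_3 = 3^{-3} = 1/27.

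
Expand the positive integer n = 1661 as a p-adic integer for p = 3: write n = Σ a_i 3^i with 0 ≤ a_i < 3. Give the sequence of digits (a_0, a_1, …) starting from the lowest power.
(a_0, a_1, …) = (2, 1, 1, 1, 2, 0, 2)

Repeated division by 3 gives the digits low-to-high: 1661 = 2 + 1·3^1 + 1·3^2 + 1·3^3 + 2·3^4 + 2·3^6. Digit sequence: (2, 1, 1, 1, 2, 0, 2).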